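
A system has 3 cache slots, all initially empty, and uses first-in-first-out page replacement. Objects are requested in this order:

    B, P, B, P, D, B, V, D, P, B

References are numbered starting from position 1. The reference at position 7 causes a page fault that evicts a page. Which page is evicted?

B

pos 1: B: fault, frames {B}
pos 2: P: fault, frames {B,P}
pos 3: B: hit
pos 4: P: hit
pos 5: D: fault, frames {B,P,D}
pos 6: B: hit
pos 7: V: fault, evict B, frames {P,D,V}
At position 7, page B is evicted.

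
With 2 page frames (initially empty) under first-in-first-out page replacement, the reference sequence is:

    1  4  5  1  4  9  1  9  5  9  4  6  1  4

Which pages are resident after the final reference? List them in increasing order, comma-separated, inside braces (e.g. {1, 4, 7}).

{1, 4}

1: miss, frames (1)
4: miss, frames (1 4)
5: miss, evict 1, frames (4 5)
1: miss, evict 4, frames (5 1)
4: miss, evict 5, frames (1 4)
9: miss, evict 1, frames (4 9)
1: miss, evict 4, frames (9 1)
9: hit
5: miss, evict 9, frames (1 5)
9: miss, evict 1, frames (5 9)
4: miss, evict 5, frames (9 4)
6: miss, evict 9, frames (4 6)
1: miss, evict 4, frames (6 1)
4: miss, evict 6, frames (1 4)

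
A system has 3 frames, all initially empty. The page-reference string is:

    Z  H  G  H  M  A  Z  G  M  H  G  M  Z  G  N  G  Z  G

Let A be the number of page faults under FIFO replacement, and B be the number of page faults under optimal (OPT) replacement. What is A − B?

Under FIFO: F F F . F F F F F F . . F F F . . . → 12 faults.
Under OPT: F F F . F F . . F F . . F . F . . . → 9 faults.
A − B = 12 − 9 = 3.

3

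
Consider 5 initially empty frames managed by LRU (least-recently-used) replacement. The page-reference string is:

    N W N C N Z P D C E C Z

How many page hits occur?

N → fault, frames (N)
W → fault, frames (N W)
N → hit
C → fault, frames (W N C)
N → hit
Z → fault, frames (W C N Z)
P → fault, frames (W C N Z P)
D → fault, evict W, frames (C N Z P D)
C → hit
E → fault, evict N, frames (Z P D C E)
C → hit
Z → hit
Hits: 5.

5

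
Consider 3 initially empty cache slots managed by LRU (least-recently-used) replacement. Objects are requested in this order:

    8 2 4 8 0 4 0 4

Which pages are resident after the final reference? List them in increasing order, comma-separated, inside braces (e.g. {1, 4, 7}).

{0, 4, 8}

8 -> fault, frames {8}
2 -> fault, frames {8,2}
4 -> fault, frames {8,2,4}
8 -> hit
0 -> fault, evict 2, frames {4,8,0}
4 -> hit
0 -> hit
4 -> hit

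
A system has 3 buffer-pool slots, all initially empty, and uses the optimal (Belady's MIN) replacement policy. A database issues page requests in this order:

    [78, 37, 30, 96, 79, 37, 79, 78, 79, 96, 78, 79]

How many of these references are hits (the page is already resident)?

6

78 -> fault, frames [78]
37 -> fault, frames [78, 37]
30 -> fault, frames [78, 37, 30]
96 -> fault, evict 30, frames [78, 37, 96]
79 -> fault, evict 96, frames [78, 37, 79]
37 -> hit
79 -> hit
78 -> hit
79 -> hit
96 -> fault, evict 37, frames [78, 79, 96]
78 -> hit
79 -> hit
Hits: 6.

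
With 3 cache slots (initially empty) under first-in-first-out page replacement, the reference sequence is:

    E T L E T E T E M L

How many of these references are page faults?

4

E -> miss, frames (E)
T -> miss, frames (E T)
L -> miss, frames (E T L)
E -> hit
T -> hit
E -> hit
T -> hit
E -> hit
M -> miss, evict E, frames (T L M)
L -> hit
Page faults: 4.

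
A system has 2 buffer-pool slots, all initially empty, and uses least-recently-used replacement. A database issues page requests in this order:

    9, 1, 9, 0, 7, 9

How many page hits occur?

1

9: fault, frames [9]
1: fault, frames [9, 1]
9: hit
0: fault, evict 1, frames [9, 0]
7: fault, evict 9, frames [0, 7]
9: fault, evict 0, frames [7, 9]
Hits: 1.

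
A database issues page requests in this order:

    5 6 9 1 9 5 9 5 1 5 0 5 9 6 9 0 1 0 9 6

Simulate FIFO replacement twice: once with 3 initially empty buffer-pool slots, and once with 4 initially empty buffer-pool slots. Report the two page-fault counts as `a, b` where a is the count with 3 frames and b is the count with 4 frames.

12, 10

3 frames: F F F F . F . . . . F . F F . . F F F F → 12 faults.
4 frames: F F F F . . . . . . F F . F F . F F . . → 10 faults.
10 < 12: adding a frame reduced faults, as is typical.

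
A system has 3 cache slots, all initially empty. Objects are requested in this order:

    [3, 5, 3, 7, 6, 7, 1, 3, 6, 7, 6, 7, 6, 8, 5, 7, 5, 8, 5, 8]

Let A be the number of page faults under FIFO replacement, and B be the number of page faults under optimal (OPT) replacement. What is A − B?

Under FIFO: F F . F F . F F . F F . . F F F . . . . → 11 faults.
Under OPT: F F . F F . F . . F . . . F F . . . . . → 8 faults.
A − B = 11 − 8 = 3.

3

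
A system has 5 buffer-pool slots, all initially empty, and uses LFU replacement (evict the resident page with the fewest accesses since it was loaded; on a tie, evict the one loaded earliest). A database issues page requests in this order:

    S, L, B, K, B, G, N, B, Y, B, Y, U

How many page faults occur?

8

S -> miss, frames {S}
L -> miss, frames {S,L}
B -> miss, frames {S,L,B}
K -> miss, frames {S,L,B,K}
B -> hit
G -> miss, frames {S,L,B,K,G}
N -> miss, evict S, frames {L,B,K,G,N}
B -> hit
Y -> miss, evict L, frames {B,K,G,N,Y}
B -> hit
Y -> hit
U -> miss, evict K, frames {B,G,N,Y,U}
Page faults: 8.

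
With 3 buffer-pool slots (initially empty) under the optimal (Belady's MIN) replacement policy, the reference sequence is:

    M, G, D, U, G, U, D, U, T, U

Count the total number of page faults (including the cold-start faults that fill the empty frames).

5

M → fault, frames (M)
G → fault, frames (M G)
D → fault, frames (M G D)
U → fault, evict M, frames (G D U)
G → hit
U → hit
D → hit
U → hit
T → fault, evict D, frames (G U T)
U → hit
Page faults: 5.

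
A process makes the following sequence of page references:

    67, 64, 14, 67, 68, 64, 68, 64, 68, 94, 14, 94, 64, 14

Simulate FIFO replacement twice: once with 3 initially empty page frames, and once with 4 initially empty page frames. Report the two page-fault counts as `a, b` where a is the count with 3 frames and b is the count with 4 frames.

3 frames: F F F . F . . . . F . . F F → 7 faults.
4 frames: F F F . F . . . . F . . . . → 5 faults.
5 < 7: adding a frame reduced faults, as is typical.

7, 5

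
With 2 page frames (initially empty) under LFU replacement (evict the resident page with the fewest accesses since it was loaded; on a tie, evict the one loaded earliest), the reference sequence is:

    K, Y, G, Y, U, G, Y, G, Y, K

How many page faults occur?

K: miss, frames {K}
Y: miss, frames {K,Y}
G: miss, evict K, frames {Y,G}
Y: hit
U: miss, evict G, frames {Y,U}
G: miss, evict U, frames {Y,G}
Y: hit
G: hit
Y: hit
K: miss, evict G, frames {Y,K}
Page faults: 6.

6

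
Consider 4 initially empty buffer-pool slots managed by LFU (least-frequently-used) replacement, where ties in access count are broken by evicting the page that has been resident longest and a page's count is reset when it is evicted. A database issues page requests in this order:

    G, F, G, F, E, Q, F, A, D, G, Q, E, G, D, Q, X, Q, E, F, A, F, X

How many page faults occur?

14

G: miss, frames (G)
F: miss, frames (G F)
G: hit
F: hit
E: miss, frames (G F E)
Q: miss, frames (G F E Q)
F: hit
A: miss, evict E, frames (G F Q A)
D: miss, evict Q, frames (G F A D)
G: hit
Q: miss, evict A, frames (G F D Q)
E: miss, evict D, frames (G F Q E)
G: hit
D: miss, evict Q, frames (G F E D)
Q: miss, evict E, frames (G F D Q)
X: miss, evict D, frames (G F Q X)
Q: hit
E: miss, evict X, frames (G F Q E)
F: hit
A: miss, evict E, frames (G F Q A)
F: hit
X: miss, evict A, frames (G F Q X)
Page faults: 14.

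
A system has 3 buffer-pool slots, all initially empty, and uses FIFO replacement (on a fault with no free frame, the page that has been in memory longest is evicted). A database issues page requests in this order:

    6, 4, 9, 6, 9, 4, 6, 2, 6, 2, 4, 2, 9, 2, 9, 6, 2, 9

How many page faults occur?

6 -> miss, frames {6}
4 -> miss, frames {6,4}
9 -> miss, frames {6,4,9}
6 -> hit
9 -> hit
4 -> hit
6 -> hit
2 -> miss, evict 6, frames {4,9,2}
6 -> miss, evict 4, frames {9,2,6}
2 -> hit
4 -> miss, evict 9, frames {2,6,4}
2 -> hit
9 -> miss, evict 2, frames {6,4,9}
2 -> miss, evict 6, frames {4,9,2}
9 -> hit
6 -> miss, evict 4, frames {9,2,6}
2 -> hit
9 -> hit
Page faults: 9.

9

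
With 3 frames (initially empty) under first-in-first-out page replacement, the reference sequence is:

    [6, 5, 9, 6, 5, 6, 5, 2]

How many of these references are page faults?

6 → fault, frames {6}
5 → fault, frames {6,5}
9 → fault, frames {6,5,9}
6 → hit
5 → hit
6 → hit
5 → hit
2 → fault, evict 6, frames {5,9,2}
Page faults: 4.

4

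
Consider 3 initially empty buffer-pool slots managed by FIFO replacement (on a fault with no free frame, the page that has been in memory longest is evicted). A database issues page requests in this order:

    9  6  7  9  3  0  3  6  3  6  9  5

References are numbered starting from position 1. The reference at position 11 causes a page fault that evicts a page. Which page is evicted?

pos 1: 9 -> fault, frames {9}
pos 2: 6 -> fault, frames {9,6}
pos 3: 7 -> fault, frames {9,6,7}
pos 4: 9 -> hit
pos 5: 3 -> fault, evict 9, frames {6,7,3}
pos 6: 0 -> fault, evict 6, frames {7,3,0}
pos 7: 3 -> hit
pos 8: 6 -> fault, evict 7, frames {3,0,6}
pos 9: 3 -> hit
pos 10: 6 -> hit
pos 11: 9 -> fault, evict 3, frames {0,6,9}
At position 11, page 3 is evicted.

3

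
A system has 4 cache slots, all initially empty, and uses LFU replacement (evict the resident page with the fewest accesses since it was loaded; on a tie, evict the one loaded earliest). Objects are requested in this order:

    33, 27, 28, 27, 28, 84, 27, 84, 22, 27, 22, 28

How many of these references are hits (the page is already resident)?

33: fault, frames (33)
27: fault, frames (33 27)
28: fault, frames (33 27 28)
27: hit
28: hit
84: fault, frames (33 27 28 84)
27: hit
84: hit
22: fault, evict 33, frames (27 28 84 22)
27: hit
22: hit
28: hit
Hits: 7.

7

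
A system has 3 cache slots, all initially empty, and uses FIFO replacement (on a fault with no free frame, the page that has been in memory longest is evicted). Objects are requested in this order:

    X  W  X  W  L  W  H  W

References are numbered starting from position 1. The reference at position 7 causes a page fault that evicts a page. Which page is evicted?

pos 1: X -> miss, frames {X}
pos 2: W -> miss, frames {X,W}
pos 3: X -> hit
pos 4: W -> hit
pos 5: L -> miss, frames {X,W,L}
pos 6: W -> hit
pos 7: H -> miss, evict X, frames {W,L,H}
At position 7, page X is evicted.

X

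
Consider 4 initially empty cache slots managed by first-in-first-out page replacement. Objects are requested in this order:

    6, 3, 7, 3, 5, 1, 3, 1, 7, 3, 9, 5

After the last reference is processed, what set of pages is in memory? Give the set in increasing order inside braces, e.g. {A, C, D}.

6 -> fault, frames [6]
3 -> fault, frames [6, 3]
7 -> fault, frames [6, 3, 7]
3 -> hit
5 -> fault, frames [6, 3, 7, 5]
1 -> fault, evict 6, frames [3, 7, 5, 1]
3 -> hit
1 -> hit
7 -> hit
3 -> hit
9 -> fault, evict 3, frames [7, 5, 1, 9]
5 -> hit

{1, 5, 7, 9}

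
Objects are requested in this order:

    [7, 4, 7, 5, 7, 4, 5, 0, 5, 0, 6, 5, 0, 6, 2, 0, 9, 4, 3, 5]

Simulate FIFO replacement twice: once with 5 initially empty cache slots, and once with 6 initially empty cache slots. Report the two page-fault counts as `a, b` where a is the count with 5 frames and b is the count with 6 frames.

5 frames: F F . F . . . F . . F . . . F . F F F F → 10 faults.
6 frames: F F . F . . . F . . F . . . F . F . F . → 8 faults.
8 < 10: adding a frame reduced faults, as is typical.

10, 8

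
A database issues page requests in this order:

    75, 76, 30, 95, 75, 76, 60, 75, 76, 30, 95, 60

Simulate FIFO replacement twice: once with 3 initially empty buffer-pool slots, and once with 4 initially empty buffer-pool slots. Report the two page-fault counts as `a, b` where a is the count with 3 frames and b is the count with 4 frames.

3 frames: F F F F F F F . . F F . → 9 faults.
4 frames: F F F F . . F F F F F F → 10 faults.
10 > 9: adding a frame increased faults — Belady's anomaly.

9, 10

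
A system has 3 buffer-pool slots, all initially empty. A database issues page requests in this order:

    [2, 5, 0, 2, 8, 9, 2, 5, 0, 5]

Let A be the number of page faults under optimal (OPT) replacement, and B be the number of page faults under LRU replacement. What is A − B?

-1

Under OPT: F F F . F F . . F . → 6 faults.
Under LRU: F F F . F F . F F . → 7 faults.
A − B = 6 − 7 = -1.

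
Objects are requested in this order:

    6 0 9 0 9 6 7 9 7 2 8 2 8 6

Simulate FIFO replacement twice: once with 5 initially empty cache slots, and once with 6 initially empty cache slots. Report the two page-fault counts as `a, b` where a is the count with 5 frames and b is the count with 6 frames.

5 frames: F F F . . . F . . F F . . F → 7 faults.
6 frames: F F F . . . F . . F F . . . → 6 faults.
6 < 7: adding a frame reduced faults, as is typical.

7, 6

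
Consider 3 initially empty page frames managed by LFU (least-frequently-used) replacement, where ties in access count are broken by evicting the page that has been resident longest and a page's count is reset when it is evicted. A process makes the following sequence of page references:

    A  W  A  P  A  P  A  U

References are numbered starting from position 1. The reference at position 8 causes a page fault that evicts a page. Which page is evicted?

W

pos 1: A → miss, frames {A}
pos 2: W → miss, frames {A,W}
pos 3: A → hit
pos 4: P → miss, frames {A,W,P}
pos 5: A → hit
pos 6: P → hit
pos 7: A → hit
pos 8: U → miss, evict W, frames {A,P,U}
At position 8, page W is evicted.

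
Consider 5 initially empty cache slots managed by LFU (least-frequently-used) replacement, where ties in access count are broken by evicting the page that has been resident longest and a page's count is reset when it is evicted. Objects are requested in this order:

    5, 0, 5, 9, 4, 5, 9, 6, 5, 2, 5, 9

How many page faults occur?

6

5 -> fault, frames [5]
0 -> fault, frames [5, 0]
5 -> hit
9 -> fault, frames [5, 0, 9]
4 -> fault, frames [5, 0, 9, 4]
5 -> hit
9 -> hit
6 -> fault, frames [5, 0, 9, 4, 6]
5 -> hit
2 -> fault, evict 0, frames [5, 9, 4, 6, 2]
5 -> hit
9 -> hit
Page faults: 6.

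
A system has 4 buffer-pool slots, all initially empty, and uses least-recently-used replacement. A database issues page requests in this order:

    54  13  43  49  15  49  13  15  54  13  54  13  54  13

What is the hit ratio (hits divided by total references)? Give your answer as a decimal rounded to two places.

0.57

54 → miss, frames [54]
13 → miss, frames [54, 13]
43 → miss, frames [54, 13, 43]
49 → miss, frames [54, 13, 43, 49]
15 → miss, evict 54, frames [13, 43, 49, 15]
49 → hit
13 → hit
15 → hit
54 → miss, evict 43, frames [49, 13, 15, 54]
13 → hit
54 → hit
13 → hit
54 → hit
13 → hit
Hits: 8 of 14 references → 8/14 = 0.5714.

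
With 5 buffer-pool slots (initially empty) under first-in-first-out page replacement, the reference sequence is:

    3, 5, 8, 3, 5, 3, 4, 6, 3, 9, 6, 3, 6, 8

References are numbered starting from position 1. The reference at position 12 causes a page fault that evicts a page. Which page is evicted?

pos 1: 3: fault, frames (3)
pos 2: 5: fault, frames (3 5)
pos 3: 8: fault, frames (3 5 8)
pos 4: 3: hit
pos 5: 5: hit
pos 6: 3: hit
pos 7: 4: fault, frames (3 5 8 4)
pos 8: 6: fault, frames (3 5 8 4 6)
pos 9: 3: hit
pos 10: 9: fault, evict 3, frames (5 8 4 6 9)
pos 11: 6: hit
pos 12: 3: fault, evict 5, frames (8 4 6 9 3)
At position 12, page 5 is evicted.

5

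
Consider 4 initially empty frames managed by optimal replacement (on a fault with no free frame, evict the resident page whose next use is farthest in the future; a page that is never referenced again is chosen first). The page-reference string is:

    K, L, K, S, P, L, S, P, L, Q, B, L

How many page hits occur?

K: fault, frames [K]
L: fault, frames [K, L]
K: hit
S: fault, frames [K, L, S]
P: fault, frames [K, L, S, P]
L: hit
S: hit
P: hit
L: hit
Q: fault, evict P, frames [K, L, S, Q]
B: fault, evict Q, frames [K, L, S, B]
L: hit
Hits: 6.

6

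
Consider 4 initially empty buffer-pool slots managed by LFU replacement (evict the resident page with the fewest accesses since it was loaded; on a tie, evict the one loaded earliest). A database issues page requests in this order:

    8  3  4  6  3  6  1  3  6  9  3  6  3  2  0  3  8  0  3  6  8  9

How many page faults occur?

10

8: miss, frames (8)
3: miss, frames (8 3)
4: miss, frames (8 3 4)
6: miss, frames (8 3 4 6)
3: hit
6: hit
1: miss, evict 8, frames (3 4 6 1)
3: hit
6: hit
9: miss, evict 4, frames (3 6 1 9)
3: hit
6: hit
3: hit
2: miss, evict 1, frames (3 6 9 2)
0: miss, evict 9, frames (3 6 2 0)
3: hit
8: miss, evict 2, frames (3 6 0 8)
0: hit
3: hit
6: hit
8: hit
9: miss, evict 0, frames (3 6 8 9)
Page faults: 10.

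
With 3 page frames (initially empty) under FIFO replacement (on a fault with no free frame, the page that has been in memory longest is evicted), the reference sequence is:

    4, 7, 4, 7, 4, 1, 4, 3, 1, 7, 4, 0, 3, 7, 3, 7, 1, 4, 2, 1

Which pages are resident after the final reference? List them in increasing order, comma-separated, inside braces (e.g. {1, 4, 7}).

4 -> miss, frames [4]
7 -> miss, frames [4, 7]
4 -> hit
7 -> hit
4 -> hit
1 -> miss, frames [4, 7, 1]
4 -> hit
3 -> miss, evict 4, frames [7, 1, 3]
1 -> hit
7 -> hit
4 -> miss, evict 7, frames [1, 3, 4]
0 -> miss, evict 1, frames [3, 4, 0]
3 -> hit
7 -> miss, evict 3, frames [4, 0, 7]
3 -> miss, evict 4, frames [0, 7, 3]
7 -> hit
1 -> miss, evict 0, frames [7, 3, 1]
4 -> miss, evict 7, frames [3, 1, 4]
2 -> miss, evict 3, frames [1, 4, 2]
1 -> hit

{1, 2, 4}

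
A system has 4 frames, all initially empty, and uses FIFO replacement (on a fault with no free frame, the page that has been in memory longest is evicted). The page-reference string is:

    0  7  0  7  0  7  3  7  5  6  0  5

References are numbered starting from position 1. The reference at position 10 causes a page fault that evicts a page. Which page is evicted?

0

pos 1: 0 -> miss, frames {0}
pos 2: 7 -> miss, frames {0,7}
pos 3: 0 -> hit
pos 4: 7 -> hit
pos 5: 0 -> hit
pos 6: 7 -> hit
pos 7: 3 -> miss, frames {0,7,3}
pos 8: 7 -> hit
pos 9: 5 -> miss, frames {0,7,3,5}
pos 10: 6 -> miss, evict 0, frames {7,3,5,6}
At position 10, page 0 is evicted.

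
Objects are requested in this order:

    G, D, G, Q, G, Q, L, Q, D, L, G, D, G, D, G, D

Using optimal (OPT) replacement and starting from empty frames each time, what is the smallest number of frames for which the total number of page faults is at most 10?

f=1: 16 faults
f=2: 6 faults
f=3: 5 faults
f=4: 4 faults
Smallest f with faults ≤ 10 is 2.

2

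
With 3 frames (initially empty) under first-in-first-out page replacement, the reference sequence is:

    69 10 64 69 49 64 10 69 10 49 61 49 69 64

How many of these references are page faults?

69 → miss, frames {69}
10 → miss, frames {69,10}
64 → miss, frames {69,10,64}
69 → hit
49 → miss, evict 69, frames {10,64,49}
64 → hit
10 → hit
69 → miss, evict 10, frames {64,49,69}
10 → miss, evict 64, frames {49,69,10}
49 → hit
61 → miss, evict 49, frames {69,10,61}
49 → miss, evict 69, frames {10,61,49}
69 → miss, evict 10, frames {61,49,69}
64 → miss, evict 61, frames {49,69,64}
Page faults: 10.

10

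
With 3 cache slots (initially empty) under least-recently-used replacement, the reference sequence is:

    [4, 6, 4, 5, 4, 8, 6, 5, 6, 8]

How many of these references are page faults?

4 -> miss, frames [4]
6 -> miss, frames [4, 6]
4 -> hit
5 -> miss, frames [6, 4, 5]
4 -> hit
8 -> miss, evict 6, frames [5, 4, 8]
6 -> miss, evict 5, frames [4, 8, 6]
5 -> miss, evict 4, frames [8, 6, 5]
6 -> hit
8 -> hit
Page faults: 6.

6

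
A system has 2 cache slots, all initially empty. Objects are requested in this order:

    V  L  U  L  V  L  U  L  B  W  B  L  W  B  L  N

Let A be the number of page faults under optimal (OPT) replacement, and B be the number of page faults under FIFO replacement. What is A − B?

-1

Under OPT: F F F . F . F . F F . F . F . F → 10 faults.
Under FIFO: F F F . F F F . F F . F . F . F → 11 faults.
A − B = 10 − 11 = -1.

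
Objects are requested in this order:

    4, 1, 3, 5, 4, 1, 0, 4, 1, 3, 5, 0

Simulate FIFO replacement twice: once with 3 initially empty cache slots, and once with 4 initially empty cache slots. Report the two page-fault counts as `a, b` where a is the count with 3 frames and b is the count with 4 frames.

9, 10

3 frames: F F F F F F F . . F F . → 9 faults.
4 frames: F F F F . . F F F F F F → 10 faults.
10 > 9: adding a frame increased faults — Belady's anomaly.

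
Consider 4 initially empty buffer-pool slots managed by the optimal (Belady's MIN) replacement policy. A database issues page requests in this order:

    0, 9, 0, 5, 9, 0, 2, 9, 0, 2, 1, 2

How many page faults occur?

5

0 -> fault, frames {0}
9 -> fault, frames {0,9}
0 -> hit
5 -> fault, frames {0,9,5}
9 -> hit
0 -> hit
2 -> fault, frames {0,9,5,2}
9 -> hit
0 -> hit
2 -> hit
1 -> fault, evict 5, frames {0,9,2,1}
2 -> hit
Page faults: 5.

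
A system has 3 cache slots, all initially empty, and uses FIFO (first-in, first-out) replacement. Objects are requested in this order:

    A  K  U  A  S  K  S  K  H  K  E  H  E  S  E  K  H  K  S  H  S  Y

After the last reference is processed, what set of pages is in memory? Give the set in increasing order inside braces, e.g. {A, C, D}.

{H, K, Y}

A: miss, frames (A)
K: miss, frames (A K)
U: miss, frames (A K U)
A: hit
S: miss, evict A, frames (K U S)
K: hit
S: hit
K: hit
H: miss, evict K, frames (U S H)
K: miss, evict U, frames (S H K)
E: miss, evict S, frames (H K E)
H: hit
E: hit
S: miss, evict H, frames (K E S)
E: hit
K: hit
H: miss, evict K, frames (E S H)
K: miss, evict E, frames (S H K)
S: hit
H: hit
S: hit
Y: miss, evict S, frames (H K Y)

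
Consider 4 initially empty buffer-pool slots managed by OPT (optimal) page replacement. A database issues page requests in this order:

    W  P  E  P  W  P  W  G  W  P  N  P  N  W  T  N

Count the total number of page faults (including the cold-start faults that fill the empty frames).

W: miss, frames (W)
P: miss, frames (W P)
E: miss, frames (W P E)
P: hit
W: hit
P: hit
W: hit
G: miss, frames (W P E G)
W: hit
P: hit
N: miss, evict G, frames (W P E N)
P: hit
N: hit
W: hit
T: miss, evict E, frames (W P N T)
N: hit
Page faults: 6.

6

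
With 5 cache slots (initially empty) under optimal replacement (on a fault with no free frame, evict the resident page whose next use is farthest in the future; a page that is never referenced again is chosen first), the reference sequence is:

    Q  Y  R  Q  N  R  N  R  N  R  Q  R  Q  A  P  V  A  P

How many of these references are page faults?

Q → miss, frames [Q]
Y → miss, frames [Q, Y]
R → miss, frames [Q, Y, R]
Q → hit
N → miss, frames [Q, Y, R, N]
R → hit
N → hit
R → hit
N → hit
R → hit
Q → hit
R → hit
Q → hit
A → miss, frames [Q, Y, R, N, A]
P → miss, evict N, frames [Q, Y, R, A, P]
V → miss, evict R, frames [Q, Y, A, P, V]
A → hit
P → hit
Page faults: 7.

7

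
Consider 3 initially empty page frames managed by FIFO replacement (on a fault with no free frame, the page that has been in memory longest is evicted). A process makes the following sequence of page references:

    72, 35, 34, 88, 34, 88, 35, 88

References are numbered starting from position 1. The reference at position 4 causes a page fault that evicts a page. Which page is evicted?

72

pos 1: 72 → miss, frames [72]
pos 2: 35 → miss, frames [72, 35]
pos 3: 34 → miss, frames [72, 35, 34]
pos 4: 88 → miss, evict 72, frames [35, 34, 88]
At position 4, page 72 is evicted.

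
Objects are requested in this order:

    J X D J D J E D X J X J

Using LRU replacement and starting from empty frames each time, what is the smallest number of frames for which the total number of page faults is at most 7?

f=1: 12 faults
f=2: 8 faults
f=3: 6 faults
f=4: 4 faults
Smallest f with faults ≤ 7 is 3.

3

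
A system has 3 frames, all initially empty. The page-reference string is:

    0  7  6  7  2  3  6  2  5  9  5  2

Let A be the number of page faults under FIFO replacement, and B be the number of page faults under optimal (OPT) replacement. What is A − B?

1

Under FIFO: F F F . F F . . F F . F → 8 faults.
Under OPT: F F F . F F . . F F . . → 7 faults.
A − B = 8 − 7 = 1.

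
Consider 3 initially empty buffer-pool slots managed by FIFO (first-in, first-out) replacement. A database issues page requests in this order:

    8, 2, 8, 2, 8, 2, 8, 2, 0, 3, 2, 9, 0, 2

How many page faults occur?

8 -> miss, frames {8}
2 -> miss, frames {8,2}
8 -> hit
2 -> hit
8 -> hit
2 -> hit
8 -> hit
2 -> hit
0 -> miss, frames {8,2,0}
3 -> miss, evict 8, frames {2,0,3}
2 -> hit
9 -> miss, evict 2, frames {0,3,9}
0 -> hit
2 -> miss, evict 0, frames {3,9,2}
Page faults: 6.

6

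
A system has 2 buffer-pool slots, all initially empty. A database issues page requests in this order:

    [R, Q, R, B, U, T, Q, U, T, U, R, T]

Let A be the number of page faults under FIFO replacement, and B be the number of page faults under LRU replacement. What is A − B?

-1

Under FIFO: F F . F F F F F F . F . → 9 faults.
Under LRU: F F . F F F F F F . F F → 10 faults.
A − B = 9 − 10 = -1.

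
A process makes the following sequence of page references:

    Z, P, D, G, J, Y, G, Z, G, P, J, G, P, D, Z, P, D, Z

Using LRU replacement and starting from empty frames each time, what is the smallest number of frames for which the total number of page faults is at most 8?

f=1: 18 faults
f=2: 17 faults
f=3: 11 faults
f=4: 11 faults
f=5: 9 faults
f=6: 6 faults
Smallest f with faults ≤ 8 is 6.

6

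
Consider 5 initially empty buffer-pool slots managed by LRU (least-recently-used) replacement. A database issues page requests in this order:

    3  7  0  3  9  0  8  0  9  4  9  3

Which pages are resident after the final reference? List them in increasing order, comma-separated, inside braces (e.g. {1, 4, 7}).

{0, 3, 4, 8, 9}

3 -> fault, frames (3)
7 -> fault, frames (3 7)
0 -> fault, frames (3 7 0)
3 -> hit
9 -> fault, frames (7 0 3 9)
0 -> hit
8 -> fault, frames (7 3 9 0 8)
0 -> hit
9 -> hit
4 -> fault, evict 7, frames (3 8 0 9 4)
9 -> hit
3 -> hit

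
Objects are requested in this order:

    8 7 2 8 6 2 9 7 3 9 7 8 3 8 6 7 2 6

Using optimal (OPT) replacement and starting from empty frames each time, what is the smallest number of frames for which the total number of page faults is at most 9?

f=1: 18 faults
f=2: 12 faults
f=3: 9 faults
f=4: 8 faults
f=5: 7 faults
f=6: 6 faults
Smallest f with faults ≤ 9 is 3.

3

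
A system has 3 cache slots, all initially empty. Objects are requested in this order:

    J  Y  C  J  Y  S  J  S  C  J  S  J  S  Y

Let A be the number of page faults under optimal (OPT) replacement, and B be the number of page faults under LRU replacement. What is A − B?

Under OPT: F F F . . F . . . . . . . F → 5 faults.
Under LRU: F F F . . F . . F . . . . F → 6 faults.
A − B = 5 − 6 = -1.

-1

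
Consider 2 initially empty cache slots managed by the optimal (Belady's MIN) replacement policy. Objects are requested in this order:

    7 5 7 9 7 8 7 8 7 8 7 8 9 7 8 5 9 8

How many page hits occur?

7: miss, frames [7]
5: miss, frames [7, 5]
7: hit
9: miss, evict 5, frames [7, 9]
7: hit
8: miss, evict 9, frames [7, 8]
7: hit
8: hit
7: hit
8: hit
7: hit
8: hit
9: miss, evict 8, frames [7, 9]
7: hit
8: miss, evict 7, frames [9, 8]
5: miss, evict 8, frames [9, 5]
9: hit
8: miss, evict 5, frames [9, 8]
Hits: 10.

10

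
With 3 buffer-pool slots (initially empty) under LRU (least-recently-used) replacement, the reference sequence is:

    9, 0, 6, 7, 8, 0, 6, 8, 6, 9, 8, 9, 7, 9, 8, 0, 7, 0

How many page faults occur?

9: miss, frames [9]
0: miss, frames [9, 0]
6: miss, frames [9, 0, 6]
7: miss, evict 9, frames [0, 6, 7]
8: miss, evict 0, frames [6, 7, 8]
0: miss, evict 6, frames [7, 8, 0]
6: miss, evict 7, frames [8, 0, 6]
8: hit
6: hit
9: miss, evict 0, frames [8, 6, 9]
8: hit
9: hit
7: miss, evict 6, frames [8, 9, 7]
9: hit
8: hit
0: miss, evict 7, frames [9, 8, 0]
7: miss, evict 9, frames [8, 0, 7]
0: hit
Page faults: 11.

11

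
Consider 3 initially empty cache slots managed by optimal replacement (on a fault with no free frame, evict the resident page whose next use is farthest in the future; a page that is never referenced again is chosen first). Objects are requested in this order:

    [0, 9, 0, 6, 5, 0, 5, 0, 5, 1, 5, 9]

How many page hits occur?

7

0 → fault, frames (0)
9 → fault, frames (0 9)
0 → hit
6 → fault, frames (0 9 6)
5 → fault, evict 6, frames (0 9 5)
0 → hit
5 → hit
0 → hit
5 → hit
1 → fault, evict 0, frames (9 5 1)
5 → hit
9 → hit
Hits: 7.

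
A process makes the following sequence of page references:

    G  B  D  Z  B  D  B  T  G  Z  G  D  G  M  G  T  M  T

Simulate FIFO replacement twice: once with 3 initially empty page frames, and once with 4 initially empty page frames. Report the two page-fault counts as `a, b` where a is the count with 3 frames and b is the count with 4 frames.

9, 7

3 frames: F F F F . . . F F . . F . F . F . . → 9 faults.
4 frames: F F F F . . . F F . . . . F . . . . → 7 faults.
7 < 9: adding a frame reduced faults, as is typical.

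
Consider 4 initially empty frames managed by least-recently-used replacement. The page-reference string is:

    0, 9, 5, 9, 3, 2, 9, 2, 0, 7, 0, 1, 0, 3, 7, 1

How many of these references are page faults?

9

0 -> fault, frames [0]
9 -> fault, frames [0, 9]
5 -> fault, frames [0, 9, 5]
9 -> hit
3 -> fault, frames [0, 5, 9, 3]
2 -> fault, evict 0, frames [5, 9, 3, 2]
9 -> hit
2 -> hit
0 -> fault, evict 5, frames [3, 9, 2, 0]
7 -> fault, evict 3, frames [9, 2, 0, 7]
0 -> hit
1 -> fault, evict 9, frames [2, 7, 0, 1]
0 -> hit
3 -> fault, evict 2, frames [7, 1, 0, 3]
7 -> hit
1 -> hit
Page faults: 9.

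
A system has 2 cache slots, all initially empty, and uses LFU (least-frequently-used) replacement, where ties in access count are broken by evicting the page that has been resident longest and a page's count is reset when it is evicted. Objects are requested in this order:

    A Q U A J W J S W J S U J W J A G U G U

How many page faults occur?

16

A -> fault, frames (A)
Q -> fault, frames (A Q)
U -> fault, evict A, frames (Q U)
A -> fault, evict Q, frames (U A)
J -> fault, evict U, frames (A J)
W -> fault, evict A, frames (J W)
J -> hit
S -> fault, evict W, frames (J S)
W -> fault, evict S, frames (J W)
J -> hit
S -> fault, evict W, frames (J S)
U -> fault, evict S, frames (J U)
J -> hit
W -> fault, evict U, frames (J W)
J -> hit
A -> fault, evict W, frames (J A)
G -> fault, evict A, frames (J G)
U -> fault, evict G, frames (J U)
G -> fault, evict U, frames (J G)
U -> fault, evict G, frames (J U)
Page faults: 16.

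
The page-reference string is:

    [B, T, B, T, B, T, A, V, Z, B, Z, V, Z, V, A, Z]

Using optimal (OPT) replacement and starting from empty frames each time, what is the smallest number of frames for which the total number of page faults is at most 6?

f=1: 16 faults
f=2: 7 faults
f=3: 6 faults
f=4: 5 faults
f=5: 5 faults
Smallest f with faults ≤ 6 is 3.

3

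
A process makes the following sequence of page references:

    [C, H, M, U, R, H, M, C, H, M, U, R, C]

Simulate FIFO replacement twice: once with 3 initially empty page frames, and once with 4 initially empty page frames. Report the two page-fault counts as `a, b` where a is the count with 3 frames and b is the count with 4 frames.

3 frames: F F F F F F F F . . F F . → 10 faults.
4 frames: F F F F F . . F F F F F F → 11 faults.
11 > 10: adding a frame increased faults — Belady's anomaly.

10, 11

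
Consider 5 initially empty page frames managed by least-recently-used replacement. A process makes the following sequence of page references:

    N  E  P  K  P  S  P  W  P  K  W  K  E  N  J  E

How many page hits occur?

N → fault, frames [N]
E → fault, frames [N, E]
P → fault, frames [N, E, P]
K → fault, frames [N, E, P, K]
P → hit
S → fault, frames [N, E, K, P, S]
P → hit
W → fault, evict N, frames [E, K, S, P, W]
P → hit
K → hit
W → hit
K → hit
E → hit
N → fault, evict S, frames [P, W, K, E, N]
J → fault, evict P, frames [W, K, E, N, J]
E → hit
Hits: 8.

8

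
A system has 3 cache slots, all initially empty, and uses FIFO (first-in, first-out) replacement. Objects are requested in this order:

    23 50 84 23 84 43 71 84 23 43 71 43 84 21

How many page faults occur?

8

23: fault, frames (23)
50: fault, frames (23 50)
84: fault, frames (23 50 84)
23: hit
84: hit
43: fault, evict 23, frames (50 84 43)
71: fault, evict 50, frames (84 43 71)
84: hit
23: fault, evict 84, frames (43 71 23)
43: hit
71: hit
43: hit
84: fault, evict 43, frames (71 23 84)
21: fault, evict 71, frames (23 84 21)
Page faults: 8.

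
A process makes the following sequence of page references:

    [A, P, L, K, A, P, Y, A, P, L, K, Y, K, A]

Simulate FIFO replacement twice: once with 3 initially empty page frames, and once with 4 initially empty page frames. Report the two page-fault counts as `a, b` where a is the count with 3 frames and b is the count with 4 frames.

3 frames: F F F F F F F . . F F . . F → 10 faults.
4 frames: F F F F . . F F F F F F . F → 11 faults.
11 > 10: adding a frame increased faults — Belady's anomaly.

10, 11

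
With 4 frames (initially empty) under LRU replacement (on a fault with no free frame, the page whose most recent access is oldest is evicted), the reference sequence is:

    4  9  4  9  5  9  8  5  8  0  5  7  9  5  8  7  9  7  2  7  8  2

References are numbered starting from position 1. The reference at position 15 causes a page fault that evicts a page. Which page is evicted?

pos 1: 4: miss, frames {4}
pos 2: 9: miss, frames {4,9}
pos 3: 4: hit
pos 4: 9: hit
pos 5: 5: miss, frames {4,9,5}
pos 6: 9: hit
pos 7: 8: miss, frames {4,5,9,8}
pos 8: 5: hit
pos 9: 8: hit
pos 10: 0: miss, evict 4, frames {9,5,8,0}
pos 11: 5: hit
pos 12: 7: miss, evict 9, frames {8,0,5,7}
pos 13: 9: miss, evict 8, frames {0,5,7,9}
pos 14: 5: hit
pos 15: 8: miss, evict 0, frames {7,9,5,8}
At position 15, page 0 is evicted.

0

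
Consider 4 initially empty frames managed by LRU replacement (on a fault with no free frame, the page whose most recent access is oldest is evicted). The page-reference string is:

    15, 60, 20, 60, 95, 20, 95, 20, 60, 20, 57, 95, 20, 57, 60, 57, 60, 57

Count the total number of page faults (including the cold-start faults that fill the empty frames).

15 -> miss, frames {15}
60 -> miss, frames {15,60}
20 -> miss, frames {15,60,20}
60 -> hit
95 -> miss, frames {15,20,60,95}
20 -> hit
95 -> hit
20 -> hit
60 -> hit
20 -> hit
57 -> miss, evict 15, frames {95,60,20,57}
95 -> hit
20 -> hit
57 -> hit
60 -> hit
57 -> hit
60 -> hit
57 -> hit
Page faults: 5.

5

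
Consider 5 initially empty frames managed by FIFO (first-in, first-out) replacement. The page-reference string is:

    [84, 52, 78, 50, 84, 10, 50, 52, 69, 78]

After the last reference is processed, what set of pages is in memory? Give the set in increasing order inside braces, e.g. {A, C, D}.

{10, 50, 52, 69, 78}

84 → fault, frames [84]
52 → fault, frames [84, 52]
78 → fault, frames [84, 52, 78]
50 → fault, frames [84, 52, 78, 50]
84 → hit
10 → fault, frames [84, 52, 78, 50, 10]
50 → hit
52 → hit
69 → fault, evict 84, frames [52, 78, 50, 10, 69]
78 → hit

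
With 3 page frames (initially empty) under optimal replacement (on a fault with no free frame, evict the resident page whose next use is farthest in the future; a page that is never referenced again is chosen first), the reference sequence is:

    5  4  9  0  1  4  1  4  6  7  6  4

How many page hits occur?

5

5: miss, frames {5}
4: miss, frames {5,4}
9: miss, frames {5,4,9}
0: miss, evict 9, frames {5,4,0}
1: miss, evict 0, frames {5,4,1}
4: hit
1: hit
4: hit
6: miss, evict 1, frames {5,4,6}
7: miss, evict 5, frames {4,6,7}
6: hit
4: hit
Hits: 5.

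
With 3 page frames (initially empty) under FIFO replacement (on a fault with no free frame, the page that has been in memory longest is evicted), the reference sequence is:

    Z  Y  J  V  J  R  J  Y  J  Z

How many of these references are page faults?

Z -> fault, frames [Z]
Y -> fault, frames [Z, Y]
J -> fault, frames [Z, Y, J]
V -> fault, evict Z, frames [Y, J, V]
J -> hit
R -> fault, evict Y, frames [J, V, R]
J -> hit
Y -> fault, evict J, frames [V, R, Y]
J -> fault, evict V, frames [R, Y, J]
Z -> fault, evict R, frames [Y, J, Z]
Page faults: 8.

8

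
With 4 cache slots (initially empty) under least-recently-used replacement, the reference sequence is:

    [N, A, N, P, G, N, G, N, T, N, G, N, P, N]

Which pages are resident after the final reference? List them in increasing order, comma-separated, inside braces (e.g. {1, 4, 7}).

{G, N, P, T}

N → miss, frames [N]
A → miss, frames [N, A]
N → hit
P → miss, frames [A, N, P]
G → miss, frames [A, N, P, G]
N → hit
G → hit
N → hit
T → miss, evict A, frames [P, G, N, T]
N → hit
G → hit
N → hit
P → hit
N → hit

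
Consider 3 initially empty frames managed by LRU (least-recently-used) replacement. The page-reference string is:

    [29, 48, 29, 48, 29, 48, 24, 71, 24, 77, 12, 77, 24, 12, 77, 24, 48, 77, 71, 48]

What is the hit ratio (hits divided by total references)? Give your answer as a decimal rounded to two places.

0.60

29 -> miss, frames {29}
48 -> miss, frames {29,48}
29 -> hit
48 -> hit
29 -> hit
48 -> hit
24 -> miss, frames {29,48,24}
71 -> miss, evict 29, frames {48,24,71}
24 -> hit
77 -> miss, evict 48, frames {71,24,77}
12 -> miss, evict 71, frames {24,77,12}
77 -> hit
24 -> hit
12 -> hit
77 -> hit
24 -> hit
48 -> miss, evict 12, frames {77,24,48}
77 -> hit
71 -> miss, evict 24, frames {48,77,71}
48 -> hit
Hits: 12 of 20 references → 12/20 = 0.6000.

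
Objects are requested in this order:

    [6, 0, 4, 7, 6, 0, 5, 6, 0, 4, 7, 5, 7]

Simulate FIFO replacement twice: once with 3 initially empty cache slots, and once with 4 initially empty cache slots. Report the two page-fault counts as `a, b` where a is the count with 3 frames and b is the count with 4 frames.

9, 10

3 frames: F F F F F F F . . F F . . → 9 faults.
4 frames: F F F F . . F F F F F F . → 10 faults.
10 > 9: adding a frame increased faults — Belady's anomaly.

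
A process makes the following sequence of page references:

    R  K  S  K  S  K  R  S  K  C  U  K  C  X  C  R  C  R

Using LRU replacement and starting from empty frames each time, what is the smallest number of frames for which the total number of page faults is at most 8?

f=1: 18 faults
f=2: 12 faults
f=3: 7 faults
f=4: 7 faults
f=5: 7 faults
f=6: 6 faults
Smallest f with faults ≤ 8 is 3.

3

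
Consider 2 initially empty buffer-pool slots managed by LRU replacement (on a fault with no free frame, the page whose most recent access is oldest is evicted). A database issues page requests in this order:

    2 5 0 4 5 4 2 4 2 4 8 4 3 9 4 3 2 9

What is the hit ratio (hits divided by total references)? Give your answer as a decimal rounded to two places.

2: fault, frames {2}
5: fault, frames {2,5}
0: fault, evict 2, frames {5,0}
4: fault, evict 5, frames {0,4}
5: fault, evict 0, frames {4,5}
4: hit
2: fault, evict 5, frames {4,2}
4: hit
2: hit
4: hit
8: fault, evict 2, frames {4,8}
4: hit
3: fault, evict 8, frames {4,3}
9: fault, evict 4, frames {3,9}
4: fault, evict 3, frames {9,4}
3: fault, evict 9, frames {4,3}
2: fault, evict 4, frames {3,2}
9: fault, evict 3, frames {2,9}
Hits: 5 of 18 references → 5/18 = 0.2778.

0.28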